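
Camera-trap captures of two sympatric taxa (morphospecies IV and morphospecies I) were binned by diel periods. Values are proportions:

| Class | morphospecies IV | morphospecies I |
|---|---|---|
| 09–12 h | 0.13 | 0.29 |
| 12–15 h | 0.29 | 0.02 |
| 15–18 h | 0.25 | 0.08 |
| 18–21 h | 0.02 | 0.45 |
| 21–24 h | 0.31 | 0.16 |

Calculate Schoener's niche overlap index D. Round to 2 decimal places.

Σ|p₁ᵢ − p₂ᵢ| = 0.16 + 0.27 + 0.17 + 0.43 + 0.15 = 1.18
D = 1 − ½ × 1.18 = 1 − 0.590 = 0.4100

0.41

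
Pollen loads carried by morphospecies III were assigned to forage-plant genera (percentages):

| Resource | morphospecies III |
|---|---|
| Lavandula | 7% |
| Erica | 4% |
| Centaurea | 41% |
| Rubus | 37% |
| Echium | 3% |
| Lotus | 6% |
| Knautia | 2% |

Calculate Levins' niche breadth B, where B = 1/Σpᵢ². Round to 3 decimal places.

3.161

Convert percentages to proportions (divide by 100).
Σpᵢ² = 0.07² + 0.04² + 0.41² + 0.37² + 0.03² + 0.06² + 0.02² = 0.0049 + 0.0016 + 0.1681 + 0.1369 + 0.0009 + 0.0036 + 0.0004 = 0.3164
B = 1 / 0.3164 = 3.16056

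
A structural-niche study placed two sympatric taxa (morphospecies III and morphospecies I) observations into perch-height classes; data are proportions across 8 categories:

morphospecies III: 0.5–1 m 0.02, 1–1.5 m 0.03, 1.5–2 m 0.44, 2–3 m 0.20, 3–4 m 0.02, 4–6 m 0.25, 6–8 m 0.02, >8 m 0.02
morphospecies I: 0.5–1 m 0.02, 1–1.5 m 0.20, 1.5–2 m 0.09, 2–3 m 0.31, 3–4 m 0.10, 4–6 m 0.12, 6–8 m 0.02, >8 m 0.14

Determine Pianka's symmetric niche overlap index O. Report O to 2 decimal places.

0.60

Σ p₁ᵢp₂ᵢ = 0.0004 + 0.0060 + 0.0396 + 0.0620 + 0.0020 + 0.0300 + 0.0004 + 0.0028 = 0.1432
Σp_1ᵢ² = 0.02² + 0.03² + 0.44² + 0.20² + 0.02² + 0.25² + 0.02² + 0.02² = 0.0004 + 0.0009 + 0.1936 + 0.0400 + 0.0004 + 0.0625 + 0.0004 + 0.0004 = 0.2986
Σp_2ᵢ² = 0.02² + 0.20² + 0.09² + 0.31² + 0.10² + 0.12² + 0.02² + 0.14² = 0.0004 + 0.0400 + 0.0081 + 0.0961 + 0.0100 + 0.0144 + 0.0004 + 0.0196 = 0.1890
O = 0.1432 / √(0.2986 × 0.1890) = 0.1432 / 0.23756 = 0.6028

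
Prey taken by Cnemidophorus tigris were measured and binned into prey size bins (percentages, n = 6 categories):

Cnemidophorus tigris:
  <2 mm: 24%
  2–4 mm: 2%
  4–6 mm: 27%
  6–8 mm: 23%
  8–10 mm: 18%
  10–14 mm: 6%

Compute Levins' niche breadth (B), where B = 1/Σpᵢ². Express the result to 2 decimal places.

4.55

Convert percentages to proportions (divide by 100).
Σpᵢ² = 0.24² + 0.02² + 0.27² + 0.23² + 0.18² + 0.06² = 0.0576 + 0.0004 + 0.0729 + 0.0529 + 0.0324 + 0.0036 = 0.2198
B = 1 / 0.2198 = 4.5496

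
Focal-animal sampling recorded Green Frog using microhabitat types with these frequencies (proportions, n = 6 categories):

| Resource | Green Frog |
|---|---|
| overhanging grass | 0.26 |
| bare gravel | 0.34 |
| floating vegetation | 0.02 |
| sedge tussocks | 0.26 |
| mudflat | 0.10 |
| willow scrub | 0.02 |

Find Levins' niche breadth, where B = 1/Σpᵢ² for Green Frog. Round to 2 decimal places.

3.82

Σpᵢ² = 0.26² + 0.34² + 0.02² + 0.26² + 0.10² + 0.02² = 0.0676 + 0.1156 + 0.0004 + 0.0676 + 0.0100 + 0.0004 = 0.2616
B = 1 / 0.2616 = 3.8226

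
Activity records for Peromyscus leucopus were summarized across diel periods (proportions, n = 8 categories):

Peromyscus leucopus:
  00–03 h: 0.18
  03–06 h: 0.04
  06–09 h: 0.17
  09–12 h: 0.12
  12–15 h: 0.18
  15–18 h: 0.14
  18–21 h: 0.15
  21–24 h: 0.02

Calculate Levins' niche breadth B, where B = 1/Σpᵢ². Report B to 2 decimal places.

Σpᵢ² = 0.18² + 0.04² + 0.17² + 0.12² + 0.18² + 0.14² + 0.15² + 0.02² = 0.0324 + 0.0016 + 0.0289 + 0.0144 + 0.0324 + 0.0196 + 0.0225 + 0.0004 = 0.1522
B = 1 / 0.1522 = 6.5703

6.57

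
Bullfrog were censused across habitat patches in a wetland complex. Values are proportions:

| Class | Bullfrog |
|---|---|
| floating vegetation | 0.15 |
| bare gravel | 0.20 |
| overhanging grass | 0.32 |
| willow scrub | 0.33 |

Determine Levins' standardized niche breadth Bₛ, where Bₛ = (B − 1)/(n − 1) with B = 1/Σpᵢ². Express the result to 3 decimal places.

Σpᵢ² = 0.15² + 0.20² + 0.32² + 0.33² = 0.0225 + 0.0400 + 0.1024 + 0.1089 = 0.2738
B = 1 / 0.2738 = 3.65230
Bₛ = (B − 1)/(n − 1) = (3.65230 − 1)/(4 − 1) = 2.65230/3 = 0.88410

0.884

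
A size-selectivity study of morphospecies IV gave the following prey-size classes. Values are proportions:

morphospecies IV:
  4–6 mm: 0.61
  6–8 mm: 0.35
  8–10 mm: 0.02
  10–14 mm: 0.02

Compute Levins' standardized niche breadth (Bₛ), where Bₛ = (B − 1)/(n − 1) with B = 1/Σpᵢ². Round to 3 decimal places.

Σpᵢ² = 0.61² + 0.35² + 0.02² + 0.02² = 0.3721 + 0.1225 + 0.0004 + 0.0004 = 0.4954
B = 1 / 0.4954 = 2.01857
Bₛ = (B − 1)/(n − 1) = (2.01857 − 1)/(4 − 1) = 1.01857/3 = 0.33952

0.340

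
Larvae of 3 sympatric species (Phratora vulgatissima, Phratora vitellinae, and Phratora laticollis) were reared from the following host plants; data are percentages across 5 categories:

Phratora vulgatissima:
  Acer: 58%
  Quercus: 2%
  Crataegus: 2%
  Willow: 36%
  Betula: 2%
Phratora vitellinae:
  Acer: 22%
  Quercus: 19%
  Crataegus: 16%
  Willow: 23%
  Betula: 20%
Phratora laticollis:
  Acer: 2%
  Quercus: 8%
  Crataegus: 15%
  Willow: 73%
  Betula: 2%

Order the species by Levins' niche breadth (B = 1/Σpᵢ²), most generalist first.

Phratora vitellinae > Phratora vulgatissima > Phratora laticollis

Convert percentages to proportions (divide by 100).
Σp_vulgᵢ² = 0.58² + 0.02² + 0.02² + 0.36² + 0.02² = 0.3364 + 0.0004 + 0.0004 + 0.1296 + 0.0004 = 0.4672
B_vulg = 1 / 0.4672 = 2.1404
Σp_viteᵢ² = 0.22² + 0.19² + 0.16² + 0.23² + 0.20² = 0.0484 + 0.0361 + 0.0256 + 0.0529 + 0.0400 = 0.2030
B_vite = 1 / 0.2030 = 4.9261
Σp_latiᵢ² = 0.02² + 0.08² + 0.15² + 0.73² + 0.02² = 0.0004 + 0.0064 + 0.0225 + 0.5329 + 0.0004 = 0.5626
B_lati = 1 / 0.5626 = 1.7775
Ranking by B (broadest → narrowest): Phratora vitellinae (4.93) > Phratora vulgatissima (2.14) > Phratora laticollis (1.78)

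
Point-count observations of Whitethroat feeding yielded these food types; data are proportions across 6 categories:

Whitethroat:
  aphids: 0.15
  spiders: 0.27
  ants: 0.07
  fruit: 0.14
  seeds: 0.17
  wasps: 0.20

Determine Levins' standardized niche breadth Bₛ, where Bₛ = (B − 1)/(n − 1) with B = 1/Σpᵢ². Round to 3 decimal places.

0.859

Σpᵢ² = 0.15² + 0.27² + 0.07² + 0.14² + 0.17² + 0.20² = 0.0225 + 0.0729 + 0.0049 + 0.0196 + 0.0289 + 0.0400 = 0.1888
B = 1 / 0.1888 = 5.29661
Bₛ = (B − 1)/(n − 1) = (5.29661 − 1)/(6 − 1) = 4.29661/5 = 0.85932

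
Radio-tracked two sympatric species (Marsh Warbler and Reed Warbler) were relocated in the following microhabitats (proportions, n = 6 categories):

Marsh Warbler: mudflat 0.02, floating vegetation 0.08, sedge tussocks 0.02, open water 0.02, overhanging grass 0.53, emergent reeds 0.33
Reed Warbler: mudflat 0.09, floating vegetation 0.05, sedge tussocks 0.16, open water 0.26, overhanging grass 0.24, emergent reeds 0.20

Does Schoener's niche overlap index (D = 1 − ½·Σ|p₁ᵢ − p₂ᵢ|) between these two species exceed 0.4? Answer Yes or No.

Yes

Σ|p₁ᵢ − p₂ᵢ| = 0.07 + 0.03 + 0.14 + 0.24 + 0.29 + 0.13 = 0.90
D = 1 − ½ × 0.90 = 1 − 0.450 = 0.5500
D = 0.5500 > 0.4 → Yes.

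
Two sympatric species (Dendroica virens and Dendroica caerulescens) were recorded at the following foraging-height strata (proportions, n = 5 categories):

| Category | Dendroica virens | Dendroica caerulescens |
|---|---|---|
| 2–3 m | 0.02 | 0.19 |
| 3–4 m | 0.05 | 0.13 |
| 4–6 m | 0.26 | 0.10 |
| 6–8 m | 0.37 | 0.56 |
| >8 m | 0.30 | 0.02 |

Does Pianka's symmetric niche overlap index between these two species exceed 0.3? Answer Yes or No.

Σ p₁ᵢp₂ᵢ = 0.0038 + 0.0065 + 0.0260 + 0.2072 + 0.0060 = 0.2495
Σp_1ᵢ² = 0.02² + 0.05² + 0.26² + 0.37² + 0.30² = 0.0004 + 0.0025 + 0.0676 + 0.1369 + 0.0900 = 0.2974
Σp_2ᵢ² = 0.19² + 0.13² + 0.10² + 0.56² + 0.02² = 0.0361 + 0.0169 + 0.0100 + 0.3136 + 0.0004 = 0.3770
O = 0.2495 / √(0.2974 × 0.3770) = 0.2495 / 0.33484 = 0.7451
O = 0.7451 > 0.3 → Yes.

Yes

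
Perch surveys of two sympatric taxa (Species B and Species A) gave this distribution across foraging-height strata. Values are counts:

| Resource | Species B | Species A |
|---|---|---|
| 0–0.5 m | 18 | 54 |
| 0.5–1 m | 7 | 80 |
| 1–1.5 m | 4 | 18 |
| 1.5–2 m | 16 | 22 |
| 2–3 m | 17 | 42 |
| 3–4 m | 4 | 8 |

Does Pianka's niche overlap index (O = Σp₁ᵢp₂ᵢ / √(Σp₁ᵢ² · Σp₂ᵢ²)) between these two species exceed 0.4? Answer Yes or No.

Proportions for Species B (n=66): 18/66=0.2727, 7/66=0.1061, 4/66=0.0606, 16/66=0.2424, 17/66=0.2576, 4/66=0.0606
Proportions for Species A (n=224): 54/224=0.2411, 80/224=0.3571, 18/224=0.0804, 22/224=0.0982, 42/224=0.1875, 8/224=0.0357
Σ p₁ᵢp₂ᵢ = 0.065748 + 0.037888 + 0.004872 + 0.023804 + 0.048300 + 0.002163 = 0.182775
Σp_1ᵢ² = 0.2727² + 0.1061² + 0.0606² + 0.2424² + 0.2576² + 0.0606² = 0.074365 + 0.011257 + 0.003672 + 0.058758 + 0.066358 + 0.003672 = 0.218082
Σp_2ᵢ² = 0.2411² + 0.3571² + 0.0804² + 0.0982² + 0.1875² + 0.0357² = 0.058129 + 0.127520 + 0.006464 + 0.009643 + 0.035156 + 0.001274 = 0.238186
O = 0.182775 / √(0.218082 × 0.238186) = 0.182775 / 0.2279124 = 0.8020
O = 0.8020 > 0.4 → Yes.

Yes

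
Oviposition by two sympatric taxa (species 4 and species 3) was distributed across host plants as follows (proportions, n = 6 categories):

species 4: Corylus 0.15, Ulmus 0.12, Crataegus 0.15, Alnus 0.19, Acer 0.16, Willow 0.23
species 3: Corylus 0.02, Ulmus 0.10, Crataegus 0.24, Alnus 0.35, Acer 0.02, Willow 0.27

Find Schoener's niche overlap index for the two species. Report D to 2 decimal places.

Σ|p₁ᵢ − p₂ᵢ| = 0.13 + 0.02 + 0.09 + 0.16 + 0.14 + 0.04 = 0.58
D = 1 − ½ × 0.58 = 1 − 0.290 = 0.7100

0.71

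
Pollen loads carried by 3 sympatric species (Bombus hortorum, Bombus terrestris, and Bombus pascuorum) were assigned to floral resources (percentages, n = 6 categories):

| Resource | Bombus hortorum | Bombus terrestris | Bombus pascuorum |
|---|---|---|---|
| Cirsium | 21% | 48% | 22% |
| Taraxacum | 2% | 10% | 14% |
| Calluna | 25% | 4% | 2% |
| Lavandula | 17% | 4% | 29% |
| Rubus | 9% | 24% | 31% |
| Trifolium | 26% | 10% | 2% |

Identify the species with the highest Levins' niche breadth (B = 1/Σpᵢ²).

Convert percentages to proportions (divide by 100).
Σp_hortᵢ² = 0.21² + 0.02² + 0.25² + 0.17² + 0.09² + 0.26² = 0.0441 + 0.0004 + 0.0625 + 0.0289 + 0.0081 + 0.0676 = 0.2116
B_hort = 1 / 0.2116 = 4.7259
Σp_terrᵢ² = 0.48² + 0.10² + 0.04² + 0.04² + 0.24² + 0.10² = 0.2304 + 0.0100 + 0.0016 + 0.0016 + 0.0576 + 0.0100 = 0.3112
B_terr = 1 / 0.3112 = 3.2134
Σp_pascᵢ² = 0.22² + 0.14² + 0.02² + 0.29² + 0.31² + 0.02² = 0.0484 + 0.0196 + 0.0004 + 0.0841 + 0.0961 + 0.0004 = 0.2490
B_pasc = 1 / 0.2490 = 4.0161
Highest B → broadest niche (most generalist): Bombus hortorum (B = 4.73).

Bombus hortorum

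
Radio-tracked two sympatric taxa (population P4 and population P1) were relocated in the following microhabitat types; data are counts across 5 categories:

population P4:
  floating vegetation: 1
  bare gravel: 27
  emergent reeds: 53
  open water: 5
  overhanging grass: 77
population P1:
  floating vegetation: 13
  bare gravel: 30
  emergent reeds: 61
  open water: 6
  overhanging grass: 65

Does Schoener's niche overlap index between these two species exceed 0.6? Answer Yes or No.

Yes

Proportions for population P4 (n=163): 1/163=0.0061, 27/163=0.1656, 53/163=0.3252, 5/163=0.0307, 77/163=0.4724
Proportions for population P1 (n=175): 13/175=0.0743, 30/175=0.1714, 61/175=0.3486, 6/175=0.0343, 65/175=0.3714
Σ|p₁ᵢ − p₂ᵢ| = 0.0682 + 0.0058 + 0.0234 + 0.0036 + 0.1010 = 0.2020
D = 1 − ½ × 0.2020 = 1 − 0.10100 = 0.89900
D = 0.89900 > 0.6 → Yes.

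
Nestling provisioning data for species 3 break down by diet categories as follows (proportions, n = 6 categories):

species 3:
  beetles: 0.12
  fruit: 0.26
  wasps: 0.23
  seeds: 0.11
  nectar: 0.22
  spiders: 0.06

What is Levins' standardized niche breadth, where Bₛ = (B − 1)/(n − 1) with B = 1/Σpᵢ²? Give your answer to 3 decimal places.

Σpᵢ² = 0.12² + 0.26² + 0.23² + 0.11² + 0.22² + 0.06² = 0.0144 + 0.0676 + 0.0529 + 0.0121 + 0.0484 + 0.0036 = 0.1990
B = 1 / 0.1990 = 5.02513
Bₛ = (B − 1)/(n − 1) = (5.02513 − 1)/(6 − 1) = 4.02513/5 = 0.80503

0.805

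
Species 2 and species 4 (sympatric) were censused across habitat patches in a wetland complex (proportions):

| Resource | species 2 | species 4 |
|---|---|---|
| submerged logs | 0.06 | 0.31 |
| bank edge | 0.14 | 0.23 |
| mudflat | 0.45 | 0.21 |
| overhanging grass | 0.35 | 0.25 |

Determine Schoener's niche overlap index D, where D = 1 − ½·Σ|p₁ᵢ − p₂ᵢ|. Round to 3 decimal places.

0.660

Σ|p₁ᵢ − p₂ᵢ| = 0.25 + 0.09 + 0.24 + 0.10 = 0.68
D = 1 − ½ × 0.68 = 1 − 0.340 = 0.66000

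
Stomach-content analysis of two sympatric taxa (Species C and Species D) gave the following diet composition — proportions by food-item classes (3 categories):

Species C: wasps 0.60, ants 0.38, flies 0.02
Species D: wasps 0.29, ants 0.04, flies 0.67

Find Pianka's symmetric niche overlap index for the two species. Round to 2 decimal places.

0.39

Σ p₁ᵢp₂ᵢ = 0.1740 + 0.0152 + 0.0134 = 0.2026
Σp_1ᵢ² = 0.60² + 0.38² + 0.02² = 0.3600 + 0.1444 + 0.0004 = 0.5048
Σp_2ᵢ² = 0.29² + 0.04² + 0.67² = 0.0841 + 0.0016 + 0.4489 = 0.5346
O = 0.2026 / √(0.5048 × 0.5346) = 0.2026 / 0.51949 = 0.3900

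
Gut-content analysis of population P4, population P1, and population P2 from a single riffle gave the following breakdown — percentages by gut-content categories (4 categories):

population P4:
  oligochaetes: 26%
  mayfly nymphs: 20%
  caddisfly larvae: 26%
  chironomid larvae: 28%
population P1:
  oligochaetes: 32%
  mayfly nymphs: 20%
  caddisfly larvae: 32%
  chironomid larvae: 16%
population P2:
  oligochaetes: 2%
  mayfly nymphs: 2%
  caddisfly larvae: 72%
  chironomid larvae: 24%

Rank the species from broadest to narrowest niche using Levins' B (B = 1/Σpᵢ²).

Convert percentages to proportions (divide by 100).
Σp_P4ᵢ² = 0.26² + 0.20² + 0.26² + 0.28² = 0.0676 + 0.0400 + 0.0676 + 0.0784 = 0.2536
B_P4 = 1 / 0.2536 = 3.9432
Σp_P1ᵢ² = 0.32² + 0.20² + 0.32² + 0.16² = 0.1024 + 0.0400 + 0.1024 + 0.0256 = 0.2704
B_P1 = 1 / 0.2704 = 3.6982
Σp_P2ᵢ² = 0.02² + 0.02² + 0.72² + 0.24² = 0.0004 + 0.0004 + 0.5184 + 0.0576 = 0.5768
B_P2 = 1 / 0.5768 = 1.7337
Ranking by B (broadest → narrowest): population P4 (3.94) > population P1 (3.70) > population P2 (1.73)

population P4 > population P1 > population P2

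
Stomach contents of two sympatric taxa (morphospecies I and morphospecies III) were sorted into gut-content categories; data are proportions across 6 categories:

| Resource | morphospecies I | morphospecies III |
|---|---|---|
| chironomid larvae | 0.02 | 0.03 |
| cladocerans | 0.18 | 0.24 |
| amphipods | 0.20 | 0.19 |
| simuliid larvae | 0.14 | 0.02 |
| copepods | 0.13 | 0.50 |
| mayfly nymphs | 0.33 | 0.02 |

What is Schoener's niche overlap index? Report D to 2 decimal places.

Σ|p₁ᵢ − p₂ᵢ| = 0.01 + 0.06 + 0.01 + 0.12 + 0.37 + 0.31 = 0.88
D = 1 − ½ × 0.88 = 1 − 0.440 = 0.5600

0.56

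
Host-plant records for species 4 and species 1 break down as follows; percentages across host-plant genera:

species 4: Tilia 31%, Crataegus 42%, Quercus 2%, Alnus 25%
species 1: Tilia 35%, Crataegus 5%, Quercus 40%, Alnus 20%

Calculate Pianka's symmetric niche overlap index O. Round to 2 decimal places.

Convert percentages to proportions (divide by 100).
Σ p₁ᵢp₂ᵢ = 0.1085 + 0.0210 + 0.0080 + 0.0500 = 0.1875
Σp_1ᵢ² = 0.31² + 0.42² + 0.02² + 0.25² = 0.0961 + 0.1764 + 0.0004 + 0.0625 = 0.3354
Σp_2ᵢ² = 0.35² + 0.05² + 0.40² + 0.20² = 0.1225 + 0.0025 + 0.1600 + 0.0400 = 0.3250
O = 0.1875 / √(0.3354 × 0.3250) = 0.1875 / 0.33016 = 0.5679

0.57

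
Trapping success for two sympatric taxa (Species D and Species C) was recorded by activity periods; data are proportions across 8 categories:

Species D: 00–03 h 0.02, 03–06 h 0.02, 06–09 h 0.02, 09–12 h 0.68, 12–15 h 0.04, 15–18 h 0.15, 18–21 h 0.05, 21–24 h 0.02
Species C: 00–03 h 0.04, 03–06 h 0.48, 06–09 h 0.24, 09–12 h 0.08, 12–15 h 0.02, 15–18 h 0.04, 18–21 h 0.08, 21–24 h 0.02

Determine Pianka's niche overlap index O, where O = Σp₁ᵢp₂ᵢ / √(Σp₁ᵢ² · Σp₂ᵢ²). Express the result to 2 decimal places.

0.21

Σ p₁ᵢp₂ᵢ = 0.0008 + 0.0096 + 0.0048 + 0.0544 + 0.0008 + 0.0060 + 0.0040 + 0.0004 = 0.0808
Σp_1ᵢ² = 0.02² + 0.02² + 0.02² + 0.68² + 0.04² + 0.15² + 0.05² + 0.02² = 0.0004 + 0.0004 + 0.0004 + 0.4624 + 0.0016 + 0.0225 + 0.0025 + 0.0004 = 0.4906
Σp_2ᵢ² = 0.04² + 0.48² + 0.24² + 0.08² + 0.02² + 0.04² + 0.08² + 0.02² = 0.0016 + 0.2304 + 0.0576 + 0.0064 + 0.0004 + 0.0016 + 0.0064 + 0.0004 = 0.3048
O = 0.0808 / √(0.4906 × 0.3048) = 0.0808 / 0.38670 = 0.2089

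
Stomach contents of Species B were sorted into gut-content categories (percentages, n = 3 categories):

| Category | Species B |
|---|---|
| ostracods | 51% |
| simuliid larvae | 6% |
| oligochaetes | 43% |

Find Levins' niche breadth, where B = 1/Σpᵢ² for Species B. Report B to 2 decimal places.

2.23

Convert percentages to proportions (divide by 100).
Σpᵢ² = 0.51² + 0.06² + 0.43² = 0.2601 + 0.0036 + 0.1849 = 0.4486
B = 1 / 0.4486 = 2.2292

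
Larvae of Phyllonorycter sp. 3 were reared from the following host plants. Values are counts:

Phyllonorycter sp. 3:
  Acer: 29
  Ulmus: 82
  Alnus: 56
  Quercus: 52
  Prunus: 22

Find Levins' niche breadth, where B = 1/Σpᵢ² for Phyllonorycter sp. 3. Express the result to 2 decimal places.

4.18

Proportions for Phyllonorycter sp. 3 (n=241): 29/241=0.1203, 82/241=0.3402, 56/241=0.2324, 52/241=0.2158, 22/241=0.0913
Σpᵢ² = 0.1203² + 0.3402² + 0.2324² + 0.2158² + 0.0913² = 0.014472 + 0.115736 + 0.054010 + 0.046570 + 0.008336 = 0.239124
B = 1 / 0.239124 = 4.1819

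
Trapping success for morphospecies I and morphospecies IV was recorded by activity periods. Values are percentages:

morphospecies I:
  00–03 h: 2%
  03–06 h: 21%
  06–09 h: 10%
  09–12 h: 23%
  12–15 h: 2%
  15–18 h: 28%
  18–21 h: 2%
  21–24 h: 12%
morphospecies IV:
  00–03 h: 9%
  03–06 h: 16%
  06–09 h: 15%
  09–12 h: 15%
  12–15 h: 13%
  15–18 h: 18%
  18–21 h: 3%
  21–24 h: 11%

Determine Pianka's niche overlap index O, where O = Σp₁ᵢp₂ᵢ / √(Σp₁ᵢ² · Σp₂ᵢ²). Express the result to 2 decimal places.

Convert percentages to proportions (divide by 100).
Σ p₁ᵢp₂ᵢ = 0.0018 + 0.0336 + 0.0150 + 0.0345 + 0.0026 + 0.0504 + 0.0006 + 0.0132 = 0.1517
Σp_1ᵢ² = 0.02² + 0.21² + 0.10² + 0.23² + 0.02² + 0.28² + 0.02² + 0.12² = 0.0004 + 0.0441 + 0.0100 + 0.0529 + 0.0004 + 0.0784 + 0.0004 + 0.0144 = 0.2010
Σp_2ᵢ² = 0.09² + 0.16² + 0.15² + 0.15² + 0.13² + 0.18² + 0.03² + 0.11² = 0.0081 + 0.0256 + 0.0225 + 0.0225 + 0.0169 + 0.0324 + 0.0009 + 0.0121 = 0.1410
O = 0.1517 / √(0.2010 × 0.1410) = 0.1517 / 0.16835 = 0.9011

0.90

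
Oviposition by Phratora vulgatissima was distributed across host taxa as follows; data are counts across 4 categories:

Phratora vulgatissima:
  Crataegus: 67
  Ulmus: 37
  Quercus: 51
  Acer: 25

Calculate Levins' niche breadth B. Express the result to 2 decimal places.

Proportions for Phratora vulgatissima (n=180): 67/180=0.3722, 37/180=0.2056, 51/180=0.2833, 25/180=0.1389
Σpᵢ² = 0.3722² + 0.2056² + 0.2833² + 0.1389² = 0.138533 + 0.042271 + 0.080259 + 0.019293 = 0.280356
B = 1 / 0.280356 = 3.5669

3.57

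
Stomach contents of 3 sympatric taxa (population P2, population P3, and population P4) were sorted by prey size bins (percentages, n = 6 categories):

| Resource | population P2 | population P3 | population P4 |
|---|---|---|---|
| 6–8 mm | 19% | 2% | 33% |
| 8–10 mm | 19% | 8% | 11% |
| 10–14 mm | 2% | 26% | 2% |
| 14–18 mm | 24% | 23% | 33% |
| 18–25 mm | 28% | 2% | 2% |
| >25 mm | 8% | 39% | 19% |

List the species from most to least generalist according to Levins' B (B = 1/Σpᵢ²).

population P2 > population P4 > population P3

Convert percentages to proportions (divide by 100).
Σp_P2ᵢ² = 0.19² + 0.19² + 0.02² + 0.24² + 0.28² + 0.08² = 0.0361 + 0.0361 + 0.0004 + 0.0576 + 0.0784 + 0.0064 = 0.2150
B_P2 = 1 / 0.2150 = 4.6512
Σp_P3ᵢ² = 0.02² + 0.08² + 0.26² + 0.23² + 0.02² + 0.39² = 0.0004 + 0.0064 + 0.0676 + 0.0529 + 0.0004 + 0.1521 = 0.2798
B_P3 = 1 / 0.2798 = 3.5740
Σp_P4ᵢ² = 0.33² + 0.11² + 0.02² + 0.33² + 0.02² + 0.19² = 0.1089 + 0.0121 + 0.0004 + 0.1089 + 0.0004 + 0.0361 = 0.2668
B_P4 = 1 / 0.2668 = 3.7481
Ranking by B (broadest → narrowest): population P2 (4.65) > population P4 (3.75) > population P3 (3.57)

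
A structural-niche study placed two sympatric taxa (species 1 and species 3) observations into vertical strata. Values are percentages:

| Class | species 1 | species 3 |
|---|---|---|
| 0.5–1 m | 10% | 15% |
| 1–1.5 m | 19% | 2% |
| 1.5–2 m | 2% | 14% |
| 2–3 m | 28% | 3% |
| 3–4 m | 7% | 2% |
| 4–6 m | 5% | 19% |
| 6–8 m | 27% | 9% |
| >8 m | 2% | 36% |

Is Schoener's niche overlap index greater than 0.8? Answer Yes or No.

No

Convert percentages to proportions (divide by 100).
Σ|p₁ᵢ − p₂ᵢ| = 0.05 + 0.17 + 0.12 + 0.25 + 0.05 + 0.14 + 0.18 + 0.34 = 1.30
D = 1 − ½ × 1.30 = 1 − 0.650 = 0.3500
D = 0.3500 < 0.8 → No.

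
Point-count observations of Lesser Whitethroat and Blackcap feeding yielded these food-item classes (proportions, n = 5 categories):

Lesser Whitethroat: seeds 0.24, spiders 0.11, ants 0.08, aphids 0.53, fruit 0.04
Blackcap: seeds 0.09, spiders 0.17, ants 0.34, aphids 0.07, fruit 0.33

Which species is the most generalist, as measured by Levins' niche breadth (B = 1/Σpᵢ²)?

Σp_Whitᵢ² = 0.24² + 0.11² + 0.08² + 0.53² + 0.04² = 0.0576 + 0.0121 + 0.0064 + 0.2809 + 0.0016 = 0.3586
B_Whit = 1 / 0.3586 = 2.7886
Σp_Blacᵢ² = 0.09² + 0.17² + 0.34² + 0.07² + 0.33² = 0.0081 + 0.0289 + 0.1156 + 0.0049 + 0.1089 = 0.2664
B_Blac = 1 / 0.2664 = 3.7538
Highest B → broadest niche (most generalist): Blackcap (B = 3.75).

Blackcap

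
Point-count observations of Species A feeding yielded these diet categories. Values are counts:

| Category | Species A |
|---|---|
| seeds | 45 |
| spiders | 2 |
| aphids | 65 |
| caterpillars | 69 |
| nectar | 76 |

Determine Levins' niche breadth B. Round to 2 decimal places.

Proportions for Species A (n=257): 45/257=0.1751, 2/257=0.0078, 65/257=0.2529, 69/257=0.2685, 76/257=0.2957
Σpᵢ² = 0.1751² + 0.0078² + 0.2529² + 0.2685² + 0.2957² = 0.030660 + 0.000061 + 0.063958 + 0.072092 + 0.087438 = 0.254209
B = 1 / 0.254209 = 3.9338

3.93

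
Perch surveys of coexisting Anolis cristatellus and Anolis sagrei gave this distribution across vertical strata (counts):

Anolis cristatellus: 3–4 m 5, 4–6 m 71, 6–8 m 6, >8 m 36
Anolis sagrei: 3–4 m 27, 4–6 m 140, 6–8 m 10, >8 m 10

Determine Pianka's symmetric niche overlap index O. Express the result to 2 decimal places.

Proportions for Anolis cristatellus (n=118): 5/118=0.0424, 71/118=0.6017, 6/118=0.0508, 36/118=0.3051
Proportions for Anolis sagrei (n=187): 27/187=0.1444, 140/187=0.7487, 10/187=0.0535, 10/187=0.0535
Σ p₁ᵢp₂ᵢ = 0.006123 + 0.450493 + 0.002718 + 0.016323 = 0.475657
Σp_1ᵢ² = 0.0424² + 0.6017² + 0.0508² + 0.3051² = 0.001798 + 0.362043 + 0.002581 + 0.093086 = 0.459508
Σp_2ᵢ² = 0.1444² + 0.7487² + 0.0535² + 0.0535² = 0.020851 + 0.560552 + 0.002862 + 0.002862 = 0.587127
O = 0.475657 / √(0.459508 × 0.587127) = 0.475657 / 0.5194127 = 0.9158

0.92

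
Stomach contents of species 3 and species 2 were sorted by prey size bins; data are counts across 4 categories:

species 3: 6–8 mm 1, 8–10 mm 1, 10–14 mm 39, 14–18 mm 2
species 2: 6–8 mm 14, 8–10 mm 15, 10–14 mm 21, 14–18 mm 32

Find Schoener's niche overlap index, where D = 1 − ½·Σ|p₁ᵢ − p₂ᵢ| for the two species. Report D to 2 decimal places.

Proportions for species 3 (n=43): 1/43=0.0233, 1/43=0.0233, 39/43=0.9070, 2/43=0.0465
Proportions for species 2 (n=82): 14/82=0.1707, 15/82=0.1829, 21/82=0.2561, 32/82=0.3902
Σ|p₁ᵢ − p₂ᵢ| = 0.1474 + 0.1596 + 0.6509 + 0.3437 = 1.3016
D = 1 − ½ × 1.3016 = 1 − 0.65080 = 0.34920

0.35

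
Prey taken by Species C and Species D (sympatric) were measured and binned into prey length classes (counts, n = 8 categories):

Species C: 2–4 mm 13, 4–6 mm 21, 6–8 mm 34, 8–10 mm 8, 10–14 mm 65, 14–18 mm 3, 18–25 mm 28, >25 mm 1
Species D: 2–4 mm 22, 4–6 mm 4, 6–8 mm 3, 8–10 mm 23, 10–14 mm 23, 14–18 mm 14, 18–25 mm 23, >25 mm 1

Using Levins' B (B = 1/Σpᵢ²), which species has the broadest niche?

Species D

Proportions for Species C (n=173): 13/173=0.0751, 21/173=0.1214, 34/173=0.1965, 8/173=0.0462, 65/173=0.3757, 3/173=0.0173, 28/173=0.1618, 1/173=0.0058
Proportions for Species D (n=113): 22/113=0.1947, 4/113=0.0354, 3/113=0.0265, 23/113=0.2035, 23/113=0.2035, 14/113=0.1239, 23/113=0.2035, 1/113=0.0088
Σp_Cᵢ² = 0.0751² + 0.1214² + 0.1965² + 0.0462² + 0.3757² + 0.0173² + 0.1618² + 0.0058² = 0.005640 + 0.014738 + 0.038612 + 0.002134 + 0.141150 + 0.000299 + 0.026179 + 0.000034 = 0.228786
B_C = 1 / 0.228786 = 4.3709
Σp_Dᵢ² = 0.1947² + 0.0354² + 0.0265² + 0.2035² + 0.2035² + 0.1239² + 0.2035² + 0.0088² = 0.037908 + 0.001253 + 0.000702 + 0.041412 + 0.041412 + 0.015351 + 0.041412 + 0.000077 = 0.179527
B_D = 1 / 0.179527 = 5.5702
Highest B → broadest niche (most generalist): Species D (B = 5.57).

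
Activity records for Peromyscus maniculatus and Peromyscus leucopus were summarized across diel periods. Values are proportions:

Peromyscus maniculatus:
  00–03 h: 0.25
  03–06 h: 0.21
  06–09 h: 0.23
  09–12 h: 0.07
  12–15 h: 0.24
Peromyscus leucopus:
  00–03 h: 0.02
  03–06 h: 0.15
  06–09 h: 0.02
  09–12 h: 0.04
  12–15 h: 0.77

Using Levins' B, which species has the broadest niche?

Peromyscus maniculatus

Σp_maniᵢ² = 0.25² + 0.21² + 0.23² + 0.07² + 0.24² = 0.0625 + 0.0441 + 0.0529 + 0.0049 + 0.0576 = 0.2220
B_mani = 1 / 0.2220 = 4.5045
Σp_leucᵢ² = 0.02² + 0.15² + 0.02² + 0.04² + 0.77² = 0.0004 + 0.0225 + 0.0004 + 0.0016 + 0.5929 = 0.6178
B_leuc = 1 / 0.6178 = 1.6186
Highest B → broadest niche (most generalist): Peromyscus maniculatus (B = 4.50).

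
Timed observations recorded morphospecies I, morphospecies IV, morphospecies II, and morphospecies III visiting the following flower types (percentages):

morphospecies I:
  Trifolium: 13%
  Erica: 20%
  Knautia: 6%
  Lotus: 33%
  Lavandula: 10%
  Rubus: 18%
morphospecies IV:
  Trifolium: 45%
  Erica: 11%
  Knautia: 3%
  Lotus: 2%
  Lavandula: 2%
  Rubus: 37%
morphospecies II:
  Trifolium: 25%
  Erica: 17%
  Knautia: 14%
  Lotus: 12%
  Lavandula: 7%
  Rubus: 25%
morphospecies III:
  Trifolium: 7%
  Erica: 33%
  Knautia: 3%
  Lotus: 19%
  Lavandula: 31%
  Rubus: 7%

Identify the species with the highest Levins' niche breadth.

morphospecies II

Convert percentages to proportions (divide by 100).
Σp_Iᵢ² = 0.13² + 0.20² + 0.06² + 0.33² + 0.10² + 0.18² = 0.0169 + 0.0400 + 0.0036 + 0.1089 + 0.0100 + 0.0324 = 0.2118
B_I = 1 / 0.2118 = 4.7214
Σp_IVᵢ² = 0.45² + 0.11² + 0.03² + 0.02² + 0.02² + 0.37² = 0.2025 + 0.0121 + 0.0009 + 0.0004 + 0.0004 + 0.1369 = 0.3532
B_IV = 1 / 0.3532 = 2.8313
Σp_IIᵢ² = 0.25² + 0.17² + 0.14² + 0.12² + 0.07² + 0.25² = 0.0625 + 0.0289 + 0.0196 + 0.0144 + 0.0049 + 0.0625 = 0.1928
B_II = 1 / 0.1928 = 5.1867
Σp_IIIᵢ² = 0.07² + 0.33² + 0.03² + 0.19² + 0.31² + 0.07² = 0.0049 + 0.1089 + 0.0009 + 0.0361 + 0.0961 + 0.0049 = 0.2518
B_III = 1 / 0.2518 = 3.9714
Highest B → broadest niche (most generalist): morphospecies II (B = 5.19).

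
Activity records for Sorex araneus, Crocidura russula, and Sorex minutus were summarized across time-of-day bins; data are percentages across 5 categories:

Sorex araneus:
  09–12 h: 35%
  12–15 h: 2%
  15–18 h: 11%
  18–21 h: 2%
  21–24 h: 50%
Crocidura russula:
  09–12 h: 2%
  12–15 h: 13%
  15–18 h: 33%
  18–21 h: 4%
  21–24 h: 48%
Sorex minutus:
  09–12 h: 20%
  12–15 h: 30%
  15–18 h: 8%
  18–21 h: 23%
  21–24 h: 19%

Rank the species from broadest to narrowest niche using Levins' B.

Convert percentages to proportions (divide by 100).
Σp_aranᵢ² = 0.35² + 0.02² + 0.11² + 0.02² + 0.50² = 0.1225 + 0.0004 + 0.0121 + 0.0004 + 0.2500 = 0.3854
B_aran = 1 / 0.3854 = 2.5947
Σp_russᵢ² = 0.02² + 0.13² + 0.33² + 0.04² + 0.48² = 0.0004 + 0.0169 + 0.1089 + 0.0016 + 0.2304 = 0.3582
B_russ = 1 / 0.3582 = 2.7917
Σp_minuᵢ² = 0.20² + 0.30² + 0.08² + 0.23² + 0.19² = 0.0400 + 0.0900 + 0.0064 + 0.0529 + 0.0361 = 0.2254
B_minu = 1 / 0.2254 = 4.4366
Ranking by B (broadest → narrowest): Sorex minutus (4.44) > Crocidura russula (2.79) > Sorex araneus (2.59)

Sorex minutus > Crocidura russula > Sorex araneus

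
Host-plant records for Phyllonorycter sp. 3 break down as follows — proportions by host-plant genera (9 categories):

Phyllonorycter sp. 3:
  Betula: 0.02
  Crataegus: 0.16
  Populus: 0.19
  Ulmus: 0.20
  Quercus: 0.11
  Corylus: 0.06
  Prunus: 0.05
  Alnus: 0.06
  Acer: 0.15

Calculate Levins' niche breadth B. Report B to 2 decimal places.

6.83

Σpᵢ² = 0.02² + 0.16² + 0.19² + 0.20² + 0.11² + 0.06² + 0.05² + 0.06² + 0.15² = 0.0004 + 0.0256 + 0.0361 + 0.0400 + 0.0121 + 0.0036 + 0.0025 + 0.0036 + 0.0225 = 0.1464
B = 1 / 0.1464 = 6.8306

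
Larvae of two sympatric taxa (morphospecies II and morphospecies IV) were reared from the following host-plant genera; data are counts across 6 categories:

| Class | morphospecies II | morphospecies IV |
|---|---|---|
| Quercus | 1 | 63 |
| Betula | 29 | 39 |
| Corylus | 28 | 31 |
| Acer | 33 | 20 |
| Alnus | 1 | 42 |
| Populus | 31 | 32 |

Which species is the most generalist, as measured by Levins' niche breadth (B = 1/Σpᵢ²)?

morphospecies IV

Proportions for morphospecies II (n=123): 1/123=0.0081, 29/123=0.2358, 28/123=0.2276, 33/123=0.2683, 1/123=0.0081, 31/123=0.2520
Proportions for morphospecies IV (n=227): 63/227=0.2775, 39/227=0.1718, 31/227=0.1366, 20/227=0.0881, 42/227=0.1850, 32/227=0.1410
Σp_IIᵢ² = 0.0081² + 0.2358² + 0.2276² + 0.2683² + 0.0081² + 0.2520² = 0.000066 + 0.055602 + 0.051802 + 0.071985 + 0.000066 + 0.063504 = 0.243025
B_II = 1 / 0.243025 = 4.1148
Σp_IVᵢ² = 0.2775² + 0.1718² + 0.1366² + 0.0881² + 0.1850² + 0.1410² = 0.077006 + 0.029515 + 0.018660 + 0.007762 + 0.034225 + 0.019881 = 0.187049
B_IV = 1 / 0.187049 = 5.3462
Highest B → broadest niche (most generalist): morphospecies IV (B = 5.35).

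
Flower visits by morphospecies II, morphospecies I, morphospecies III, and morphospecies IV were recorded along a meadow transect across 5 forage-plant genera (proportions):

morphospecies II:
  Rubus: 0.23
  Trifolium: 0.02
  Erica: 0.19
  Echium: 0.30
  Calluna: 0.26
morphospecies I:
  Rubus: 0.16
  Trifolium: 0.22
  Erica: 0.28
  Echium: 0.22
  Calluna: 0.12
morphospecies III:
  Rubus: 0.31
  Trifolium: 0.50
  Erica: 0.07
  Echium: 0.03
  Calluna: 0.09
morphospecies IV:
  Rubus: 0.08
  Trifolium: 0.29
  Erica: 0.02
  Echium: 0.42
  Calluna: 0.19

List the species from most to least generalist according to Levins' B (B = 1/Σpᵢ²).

Σp_IIᵢ² = 0.23² + 0.02² + 0.19² + 0.30² + 0.26² = 0.0529 + 0.0004 + 0.0361 + 0.0900 + 0.0676 = 0.2470
B_II = 1 / 0.2470 = 4.0486
Σp_Iᵢ² = 0.16² + 0.22² + 0.28² + 0.22² + 0.12² = 0.0256 + 0.0484 + 0.0784 + 0.0484 + 0.0144 = 0.2152
B_I = 1 / 0.2152 = 4.6468
Σp_IIIᵢ² = 0.31² + 0.50² + 0.07² + 0.03² + 0.09² = 0.0961 + 0.2500 + 0.0049 + 0.0009 + 0.0081 = 0.3600
B_III = 1 / 0.3600 = 2.7778
Σp_IVᵢ² = 0.08² + 0.29² + 0.02² + 0.42² + 0.19² = 0.0064 + 0.0841 + 0.0004 + 0.1764 + 0.0361 = 0.3034
B_IV = 1 / 0.3034 = 3.2960
Ranking by B (broadest → narrowest): morphospecies I (4.65) > morphospecies II (4.05) > morphospecies IV (3.30) > morphospecies III (2.78)

morphospecies I > morphospecies II > morphospecies IV > morphospecies III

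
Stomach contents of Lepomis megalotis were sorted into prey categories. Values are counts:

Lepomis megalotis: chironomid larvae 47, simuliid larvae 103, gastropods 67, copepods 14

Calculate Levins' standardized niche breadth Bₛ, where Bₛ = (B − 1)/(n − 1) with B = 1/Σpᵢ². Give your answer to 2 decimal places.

Proportions for Lepomis megalotis (n=231): 47/231=0.2035, 103/231=0.4459, 67/231=0.2900, 14/231=0.0606
Σpᵢ² = 0.2035² + 0.4459² + 0.2900² + 0.0606² = 0.041412 + 0.198827 + 0.084100 + 0.003672 = 0.328011
B = 1 / 0.328011 = 3.0487
Bₛ = (B − 1)/(n − 1) = (3.0487 − 1)/(4 − 1) = 2.0487/3 = 0.6829

0.68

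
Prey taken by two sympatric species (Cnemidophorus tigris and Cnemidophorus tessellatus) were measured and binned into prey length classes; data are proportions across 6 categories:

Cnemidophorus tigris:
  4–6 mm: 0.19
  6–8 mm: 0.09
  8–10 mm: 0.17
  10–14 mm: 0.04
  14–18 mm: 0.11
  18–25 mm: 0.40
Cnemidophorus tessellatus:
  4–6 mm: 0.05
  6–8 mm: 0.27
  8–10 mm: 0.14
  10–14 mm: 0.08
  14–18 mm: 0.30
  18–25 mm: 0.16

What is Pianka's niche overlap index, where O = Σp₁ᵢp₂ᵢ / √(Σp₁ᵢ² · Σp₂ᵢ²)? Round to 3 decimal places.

0.682

Σ p₁ᵢp₂ᵢ = 0.0095 + 0.0243 + 0.0238 + 0.0032 + 0.0330 + 0.0640 = 0.1578
Σp_1ᵢ² = 0.19² + 0.09² + 0.17² + 0.04² + 0.11² + 0.40² = 0.0361 + 0.0081 + 0.0289 + 0.0016 + 0.0121 + 0.1600 = 0.2468
Σp_2ᵢ² = 0.05² + 0.27² + 0.14² + 0.08² + 0.30² + 0.16² = 0.0025 + 0.0729 + 0.0196 + 0.0064 + 0.0900 + 0.0256 = 0.2170
O = 0.1578 / √(0.2468 × 0.2170) = 0.1578 / 0.231421 = 0.68187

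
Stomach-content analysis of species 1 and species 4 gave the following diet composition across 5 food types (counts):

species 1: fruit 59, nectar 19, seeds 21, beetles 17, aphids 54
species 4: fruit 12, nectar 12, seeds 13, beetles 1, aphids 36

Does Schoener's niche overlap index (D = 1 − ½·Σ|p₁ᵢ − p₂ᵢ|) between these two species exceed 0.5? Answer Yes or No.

Yes

Proportions for species 1 (n=170): 59/170=0.3471, 19/170=0.1118, 21/170=0.1235, 17/170=0.1000, 54/170=0.3176
Proportions for species 4 (n=74): 12/74=0.1622, 12/74=0.1622, 13/74=0.1757, 1/74=0.0135, 36/74=0.4865
Σ|p₁ᵢ − p₂ᵢ| = 0.1849 + 0.0504 + 0.0522 + 0.0865 + 0.1689 = 0.5429
D = 1 − ½ × 0.5429 = 1 − 0.27145 = 0.72855
D = 0.72855 > 0.5 → Yes.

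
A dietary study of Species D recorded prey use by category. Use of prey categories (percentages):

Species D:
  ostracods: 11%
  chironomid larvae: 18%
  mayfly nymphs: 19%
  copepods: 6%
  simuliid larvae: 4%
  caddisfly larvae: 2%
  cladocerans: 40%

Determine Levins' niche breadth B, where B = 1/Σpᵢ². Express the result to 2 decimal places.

Convert percentages to proportions (divide by 100).
Σpᵢ² = 0.11² + 0.18² + 0.19² + 0.06² + 0.04² + 0.02² + 0.40² = 0.0121 + 0.0324 + 0.0361 + 0.0036 + 0.0016 + 0.0004 + 0.1600 = 0.2462
B = 1 / 0.2462 = 4.0617

4.06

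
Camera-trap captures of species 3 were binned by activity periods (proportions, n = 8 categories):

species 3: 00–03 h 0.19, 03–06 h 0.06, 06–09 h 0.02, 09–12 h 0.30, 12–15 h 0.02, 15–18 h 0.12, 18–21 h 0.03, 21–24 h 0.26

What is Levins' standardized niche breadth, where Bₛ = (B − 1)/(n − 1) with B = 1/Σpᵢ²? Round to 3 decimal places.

0.527

Σpᵢ² = 0.19² + 0.06² + 0.02² + 0.30² + 0.02² + 0.12² + 0.03² + 0.26² = 0.0361 + 0.0036 + 0.0004 + 0.0900 + 0.0004 + 0.0144 + 0.0009 + 0.0676 = 0.2134
B = 1 / 0.2134 = 4.68604
Bₛ = (B − 1)/(n − 1) = (4.68604 − 1)/(8 − 1) = 3.68604/7 = 0.52658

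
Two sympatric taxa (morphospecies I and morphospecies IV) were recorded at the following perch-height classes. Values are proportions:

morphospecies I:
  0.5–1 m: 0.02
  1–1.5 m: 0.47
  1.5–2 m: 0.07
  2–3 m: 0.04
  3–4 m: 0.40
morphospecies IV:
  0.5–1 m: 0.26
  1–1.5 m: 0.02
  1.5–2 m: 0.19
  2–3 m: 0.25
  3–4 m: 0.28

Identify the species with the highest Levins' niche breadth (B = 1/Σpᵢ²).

Σp_Iᵢ² = 0.02² + 0.47² + 0.07² + 0.04² + 0.40² = 0.0004 + 0.2209 + 0.0049 + 0.0016 + 0.1600 = 0.3878
B_I = 1 / 0.3878 = 2.5786
Σp_IVᵢ² = 0.26² + 0.02² + 0.19² + 0.25² + 0.28² = 0.0676 + 0.0004 + 0.0361 + 0.0625 + 0.0784 = 0.2450
B_IV = 1 / 0.2450 = 4.0816
Highest B → broadest niche (most generalist): morphospecies IV (B = 4.08).

morphospecies IV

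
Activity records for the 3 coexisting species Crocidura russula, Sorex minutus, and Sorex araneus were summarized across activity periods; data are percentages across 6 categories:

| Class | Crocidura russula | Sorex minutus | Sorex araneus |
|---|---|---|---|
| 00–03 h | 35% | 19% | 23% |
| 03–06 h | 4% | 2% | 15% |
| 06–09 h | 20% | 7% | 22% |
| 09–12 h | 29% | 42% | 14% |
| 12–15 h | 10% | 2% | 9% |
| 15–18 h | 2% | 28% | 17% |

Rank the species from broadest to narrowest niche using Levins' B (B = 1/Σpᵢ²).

Convert percentages to proportions (divide by 100).
Σp_russᵢ² = 0.35² + 0.04² + 0.20² + 0.29² + 0.10² + 0.02² = 0.1225 + 0.0016 + 0.0400 + 0.0841 + 0.0100 + 0.0004 = 0.2586
B_russ = 1 / 0.2586 = 3.8670
Σp_minuᵢ² = 0.19² + 0.02² + 0.07² + 0.42² + 0.02² + 0.28² = 0.0361 + 0.0004 + 0.0049 + 0.1764 + 0.0004 + 0.0784 = 0.2966
B_minu = 1 / 0.2966 = 3.3715
Σp_aranᵢ² = 0.23² + 0.15² + 0.22² + 0.14² + 0.09² + 0.17² = 0.0529 + 0.0225 + 0.0484 + 0.0196 + 0.0081 + 0.0289 = 0.1804
B_aran = 1 / 0.1804 = 5.5432
Ranking by B (broadest → narrowest): Sorex araneus (5.54) > Crocidura russula (3.87) > Sorex minutus (3.37)

Sorex araneus > Crocidura russula > Sorex minutus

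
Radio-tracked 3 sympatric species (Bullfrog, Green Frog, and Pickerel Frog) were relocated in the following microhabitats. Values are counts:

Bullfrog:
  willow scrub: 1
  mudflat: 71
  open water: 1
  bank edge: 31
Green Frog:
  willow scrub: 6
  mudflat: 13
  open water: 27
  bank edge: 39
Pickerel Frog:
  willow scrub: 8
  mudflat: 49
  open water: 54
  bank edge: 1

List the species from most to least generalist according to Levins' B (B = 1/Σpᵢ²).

Green Frog > Pickerel Frog > Bullfrog

Proportions for Bullfrog (n=104): 1/104=0.0096, 71/104=0.6827, 1/104=0.0096, 31/104=0.2981
Proportions for Green Frog (n=85): 6/85=0.0706, 13/85=0.1529, 27/85=0.3176, 39/85=0.4588
Proportions for Pickerel Frog (n=112): 8/112=0.0714, 49/112=0.4375, 54/112=0.4821, 1/112=0.0089
Σp_Bullᵢ² = 0.0096² + 0.6827² + 0.0096² + 0.2981² = 0.000092 + 0.466079 + 0.000092 + 0.088864 = 0.555127
B_Bull = 1 / 0.555127 = 1.8014
Σp_Greeᵢ² = 0.0706² + 0.1529² + 0.3176² + 0.4588² = 0.004984 + 0.023378 + 0.100870 + 0.210497 = 0.339729
B_Gree = 1 / 0.339729 = 2.9435
Σp_Pickᵢ² = 0.0714² + 0.4375² + 0.4821² + 0.0089² = 0.005098 + 0.191406 + 0.232420 + 0.000079 = 0.429003
B_Pick = 1 / 0.429003 = 2.3310
Ranking by B (broadest → narrowest): Green Frog (2.94) > Pickerel Frog (2.33) > Bullfrog (1.80)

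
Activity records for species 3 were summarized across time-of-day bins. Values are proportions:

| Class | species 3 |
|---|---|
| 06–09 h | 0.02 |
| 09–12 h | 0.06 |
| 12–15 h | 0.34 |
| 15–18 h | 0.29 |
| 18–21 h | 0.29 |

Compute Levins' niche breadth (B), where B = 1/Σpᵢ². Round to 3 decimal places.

Σpᵢ² = 0.02² + 0.06² + 0.34² + 0.29² + 0.29² = 0.0004 + 0.0036 + 0.1156 + 0.0841 + 0.0841 = 0.2878
B = 1 / 0.2878 = 3.47464

3.475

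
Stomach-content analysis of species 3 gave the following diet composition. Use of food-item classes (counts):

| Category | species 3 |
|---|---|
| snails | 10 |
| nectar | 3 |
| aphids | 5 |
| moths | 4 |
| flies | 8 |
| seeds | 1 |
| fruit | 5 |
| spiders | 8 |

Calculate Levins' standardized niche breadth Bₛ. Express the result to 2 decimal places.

Proportions for species 3 (n=44): 10/44=0.2273, 3/44=0.0682, 5/44=0.1136, 4/44=0.0909, 8/44=0.1818, 1/44=0.0227, 5/44=0.1136, 8/44=0.1818
Σpᵢ² = 0.2273² + 0.0682² + 0.1136² + 0.0909² + 0.1818² + 0.0227² + 0.1136² + 0.1818² = 0.051665 + 0.004651 + 0.012905 + 0.008263 + 0.033051 + 0.000515 + 0.012905 + 0.033051 = 0.157006
B = 1 / 0.157006 = 6.3692
Bₛ = (B − 1)/(n − 1) = (6.3692 − 1)/(8 − 1) = 5.3692/7 = 0.7670

0.77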